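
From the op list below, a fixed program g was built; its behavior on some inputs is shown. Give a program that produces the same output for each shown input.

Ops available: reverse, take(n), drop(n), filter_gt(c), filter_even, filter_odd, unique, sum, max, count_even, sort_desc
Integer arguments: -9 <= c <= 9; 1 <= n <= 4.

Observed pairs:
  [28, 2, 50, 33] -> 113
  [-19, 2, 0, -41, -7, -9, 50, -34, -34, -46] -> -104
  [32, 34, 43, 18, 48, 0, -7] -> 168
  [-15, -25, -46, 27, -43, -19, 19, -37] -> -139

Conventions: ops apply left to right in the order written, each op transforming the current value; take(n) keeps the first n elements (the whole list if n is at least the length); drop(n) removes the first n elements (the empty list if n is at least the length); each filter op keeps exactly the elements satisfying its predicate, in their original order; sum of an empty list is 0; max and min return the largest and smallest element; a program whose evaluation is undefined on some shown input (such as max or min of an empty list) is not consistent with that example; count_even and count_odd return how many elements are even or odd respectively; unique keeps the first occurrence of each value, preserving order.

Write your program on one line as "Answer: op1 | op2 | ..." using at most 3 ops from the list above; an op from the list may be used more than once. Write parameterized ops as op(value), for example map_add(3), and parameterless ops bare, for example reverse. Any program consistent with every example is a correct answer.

unique | reverse | sum

Check, running the answer program on each example:
  [28, 2, 50, 33] -> [28, 2, 50, 33] -> [33, 50, 2, 28] -> 113
  [-19, 2, 0, -41, -7, -9, 50, -34, -34, -46] -> [-19, 2, 0, -41, -7, -9, 50, -34, -46] -> [-46, -34, 50, -9, -7, -41, 0, 2, -19] -> -104
  [32, 34, 43, 18, 48, 0, -7] -> [32, 34, 43, 18, 48, 0, -7] -> [-7, 0, 48, 18, 43, 34, 32] -> 168
  [-15, -25, -46, 27, -43, -19, 19, -37] -> [-15, -25, -46, 27, -43, -19, 19, -37] -> [-37, 19, -19, -43, 27, -46, -25, -15] -> -139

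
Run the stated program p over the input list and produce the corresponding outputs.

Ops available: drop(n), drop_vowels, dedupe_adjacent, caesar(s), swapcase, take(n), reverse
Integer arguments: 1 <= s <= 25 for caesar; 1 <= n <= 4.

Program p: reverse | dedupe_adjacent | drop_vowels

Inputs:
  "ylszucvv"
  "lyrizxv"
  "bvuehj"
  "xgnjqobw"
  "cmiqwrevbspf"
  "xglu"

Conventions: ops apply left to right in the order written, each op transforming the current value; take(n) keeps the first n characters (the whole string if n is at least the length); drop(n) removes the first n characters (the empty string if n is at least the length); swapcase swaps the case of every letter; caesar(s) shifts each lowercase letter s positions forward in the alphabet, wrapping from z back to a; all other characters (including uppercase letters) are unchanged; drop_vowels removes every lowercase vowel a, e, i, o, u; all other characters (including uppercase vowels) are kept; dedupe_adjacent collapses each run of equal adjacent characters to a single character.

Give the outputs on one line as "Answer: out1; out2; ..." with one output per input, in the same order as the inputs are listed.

"vczsly"; "vxzryl"; "jhvb"; "wbqjngx"; "fpsbvrwqmc"; "lgx"

Execution, op by op:
  "ylszucvv" -> "vvcuzsly" -> "vcuzsly" -> "vczsly"
  "lyrizxv" -> "vxziryl" -> "vxziryl" -> "vxzryl"
  "bvuehj" -> "jheuvb" -> "jheuvb" -> "jhvb"
  "xgnjqobw" -> "wboqjngx" -> "wboqjngx" -> "wbqjngx"
  "cmiqwrevbspf" -> "fpsbverwqimc" -> "fpsbverwqimc" -> "fpsbvrwqmc"
  "xglu" -> "ulgx" -> "ulgx" -> "lgx"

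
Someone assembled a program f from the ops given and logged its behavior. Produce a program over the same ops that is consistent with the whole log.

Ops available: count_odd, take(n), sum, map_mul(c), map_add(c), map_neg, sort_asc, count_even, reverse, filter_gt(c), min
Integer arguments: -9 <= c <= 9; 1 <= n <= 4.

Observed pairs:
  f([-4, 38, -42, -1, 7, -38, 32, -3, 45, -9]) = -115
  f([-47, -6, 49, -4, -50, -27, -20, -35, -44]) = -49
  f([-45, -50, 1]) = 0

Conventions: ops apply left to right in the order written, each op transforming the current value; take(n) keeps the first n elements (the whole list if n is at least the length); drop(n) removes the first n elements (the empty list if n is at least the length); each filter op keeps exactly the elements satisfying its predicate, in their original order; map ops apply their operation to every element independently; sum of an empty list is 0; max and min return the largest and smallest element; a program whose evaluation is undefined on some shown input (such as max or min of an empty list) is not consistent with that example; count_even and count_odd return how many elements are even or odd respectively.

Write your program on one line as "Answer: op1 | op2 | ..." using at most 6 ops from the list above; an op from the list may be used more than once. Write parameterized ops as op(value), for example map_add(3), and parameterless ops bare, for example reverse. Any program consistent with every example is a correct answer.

filter_gt(1) | reverse | filter_gt(9) | map_neg | sum

Check, running the answer program on each example:
  [-4, 38, -42, -1, 7, -38, 32, -3, 45, -9] -> [38, 7, 32, 45] -> [45, 32, 7, 38] -> [45, 32, 38] -> [-45, -32, -38] -> -115
  [-47, -6, 49, -4, -50, -27, -20, -35, -44] -> [49] -> [49] -> [49] -> [-49] -> -49
  [-45, -50, 1] -> [] -> [] -> [] -> [] -> 0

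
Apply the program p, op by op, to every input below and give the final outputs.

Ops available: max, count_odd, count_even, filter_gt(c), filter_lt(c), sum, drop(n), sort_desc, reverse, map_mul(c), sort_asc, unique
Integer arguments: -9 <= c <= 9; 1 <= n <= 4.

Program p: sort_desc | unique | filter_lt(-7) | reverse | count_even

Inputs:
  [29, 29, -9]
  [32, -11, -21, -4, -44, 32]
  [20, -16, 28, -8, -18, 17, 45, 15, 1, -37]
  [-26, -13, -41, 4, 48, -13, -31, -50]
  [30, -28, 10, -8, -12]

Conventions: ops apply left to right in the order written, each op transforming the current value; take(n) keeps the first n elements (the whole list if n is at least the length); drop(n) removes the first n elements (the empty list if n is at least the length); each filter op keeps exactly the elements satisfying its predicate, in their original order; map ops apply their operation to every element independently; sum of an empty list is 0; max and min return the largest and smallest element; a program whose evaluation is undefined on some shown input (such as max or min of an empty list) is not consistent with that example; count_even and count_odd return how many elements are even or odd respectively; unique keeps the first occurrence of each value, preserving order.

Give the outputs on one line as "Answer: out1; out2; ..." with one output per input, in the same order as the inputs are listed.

Execution, op by op:
  [29, 29, -9] -> [29, 29, -9] -> [29, -9] -> [-9] -> [-9] -> 0
  [32, -11, -21, -4, -44, 32] -> [32, 32, -4, -11, -21, -44] -> [32, -4, -11, -21, -44] -> [-11, -21, -44] -> [-44, -21, -11] -> 1
  [20, -16, 28, -8, -18, 17, 45, 15, 1, -37] -> [45, 28, 20, 17, 15, 1, -8, -16, -18, -37] -> [45, 28, 20, 17, 15, 1, -8, -16, -18, -37] -> [-8, -16, -18, -37] -> [-37, -18, -16, -8] -> 3
  [-26, -13, -41, 4, 48, -13, -31, -50] -> [48, 4, -13, -13, -26, -31, -41, -50] -> [48, 4, -13, -26, -31, -41, -50] -> [-13, -26, -31, -41, -50] -> [-50, -41, -31, -26, -13] -> 2
  [30, -28, 10, -8, -12] -> [30, 10, -8, -12, -28] -> [30, 10, -8, -12, -28] -> [-8, -12, -28] -> [-28, -12, -8] -> 3

0; 1; 3; 2; 3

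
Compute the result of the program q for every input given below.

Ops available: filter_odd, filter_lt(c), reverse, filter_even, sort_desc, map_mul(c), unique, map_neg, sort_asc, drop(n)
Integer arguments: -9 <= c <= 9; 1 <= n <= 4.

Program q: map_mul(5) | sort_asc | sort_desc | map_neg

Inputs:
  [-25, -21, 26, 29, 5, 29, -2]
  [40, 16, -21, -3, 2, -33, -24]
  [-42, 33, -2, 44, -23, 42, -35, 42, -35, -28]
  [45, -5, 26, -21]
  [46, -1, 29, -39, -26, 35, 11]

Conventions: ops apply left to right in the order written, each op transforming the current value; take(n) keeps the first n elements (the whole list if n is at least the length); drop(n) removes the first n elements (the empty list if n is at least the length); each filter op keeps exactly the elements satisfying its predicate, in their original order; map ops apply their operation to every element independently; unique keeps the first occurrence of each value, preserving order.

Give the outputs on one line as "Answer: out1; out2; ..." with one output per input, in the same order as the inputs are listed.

Execution, op by op:
  [-25, -21, 26, 29, 5, 29, -2] -> [-125, -105, 130, 145, 25, 145, -10] -> [-125, -105, -10, 25, 130, 145, 145] -> [145, 145, 130, 25, -10, -105, -125] -> [-145, -145, -130, -25, 10, 105, 125]
  [40, 16, -21, -3, 2, -33, -24] -> [200, 80, -105, -15, 10, -165, -120] -> [-165, -120, -105, -15, 10, 80, 200] -> [200, 80, 10, -15, -105, -120, -165] -> [-200, -80, -10, 15, 105, 120, 165]
  [-42, 33, -2, 44, -23, 42, -35, 42, -35, -28] -> [-210, 165, -10, 220, -115, 210, -175, 210, -175, -140] -> [-210, -175, -175, -140, -115, -10, 165, 210, 210, 220] -> [220, 210, 210, 165, -10, -115, -140, -175, -175, -210] -> [-220, -210, -210, -165, 10, 115, 140, 175, 175, 210]
  [45, -5, 26, -21] -> [225, -25, 130, -105] -> [-105, -25, 130, 225] -> [225, 130, -25, -105] -> [-225, -130, 25, 105]
  [46, -1, 29, -39, -26, 35, 11] -> [230, -5, 145, -195, -130, 175, 55] -> [-195, -130, -5, 55, 145, 175, 230] -> [230, 175, 145, 55, -5, -130, -195] -> [-230, -175, -145, -55, 5, 130, 195]

[-145, -145, -130, -25, 10, 105, 125]; [-200, -80, -10, 15, 105, 120, 165]; [-220, -210, -210, -165, 10, 115, 140, 175, 175, 210]; [-225, -130, 25, 105]; [-230, -175, -145, -55, 5, 130, 195]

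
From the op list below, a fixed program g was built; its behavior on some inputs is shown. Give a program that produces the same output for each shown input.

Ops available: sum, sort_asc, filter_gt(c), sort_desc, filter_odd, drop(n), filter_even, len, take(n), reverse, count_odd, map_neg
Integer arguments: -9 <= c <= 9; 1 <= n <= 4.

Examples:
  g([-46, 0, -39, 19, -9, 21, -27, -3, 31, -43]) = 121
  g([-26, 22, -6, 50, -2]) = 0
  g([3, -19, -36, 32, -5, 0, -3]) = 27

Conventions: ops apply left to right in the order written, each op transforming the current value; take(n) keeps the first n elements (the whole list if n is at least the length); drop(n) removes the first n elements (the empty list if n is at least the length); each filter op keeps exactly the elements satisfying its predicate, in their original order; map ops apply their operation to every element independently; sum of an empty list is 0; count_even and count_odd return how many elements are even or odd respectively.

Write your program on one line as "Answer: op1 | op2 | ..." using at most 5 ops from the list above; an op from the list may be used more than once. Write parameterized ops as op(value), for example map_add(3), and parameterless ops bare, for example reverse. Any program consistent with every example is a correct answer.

filter_odd | map_neg | filter_gt(1) | sum

Check, running the answer program on each example:
  [-46, 0, -39, 19, -9, 21, -27, -3, 31, -43] -> [-39, 19, -9, 21, -27, -3, 31, -43] -> [39, -19, 9, -21, 27, 3, -31, 43] -> [39, 9, 27, 3, 43] -> 121
  [-26, 22, -6, 50, -2] -> [] -> [] -> [] -> 0
  [3, -19, -36, 32, -5, 0, -3] -> [3, -19, -5, -3] -> [-3, 19, 5, 3] -> [19, 5, 3] -> 27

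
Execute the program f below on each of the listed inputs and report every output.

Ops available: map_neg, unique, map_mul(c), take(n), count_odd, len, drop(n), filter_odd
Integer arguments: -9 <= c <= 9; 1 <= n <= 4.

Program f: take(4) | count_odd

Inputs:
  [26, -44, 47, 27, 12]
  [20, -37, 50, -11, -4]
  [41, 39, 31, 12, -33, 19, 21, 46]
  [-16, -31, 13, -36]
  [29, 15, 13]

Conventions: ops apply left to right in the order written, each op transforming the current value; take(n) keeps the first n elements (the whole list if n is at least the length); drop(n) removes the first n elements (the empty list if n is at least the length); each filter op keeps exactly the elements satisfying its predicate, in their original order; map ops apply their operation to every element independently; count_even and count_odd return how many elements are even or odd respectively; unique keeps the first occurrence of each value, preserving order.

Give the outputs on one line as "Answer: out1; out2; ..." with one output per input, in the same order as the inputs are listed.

2; 2; 3; 2; 3

Execution, op by op:
  [26, -44, 47, 27, 12] -> [26, -44, 47, 27] -> 2
  [20, -37, 50, -11, -4] -> [20, -37, 50, -11] -> 2
  [41, 39, 31, 12, -33, 19, 21, 46] -> [41, 39, 31, 12] -> 3
  [-16, -31, 13, -36] -> [-16, -31, 13, -36] -> 2
  [29, 15, 13] -> [29, 15, 13] -> 3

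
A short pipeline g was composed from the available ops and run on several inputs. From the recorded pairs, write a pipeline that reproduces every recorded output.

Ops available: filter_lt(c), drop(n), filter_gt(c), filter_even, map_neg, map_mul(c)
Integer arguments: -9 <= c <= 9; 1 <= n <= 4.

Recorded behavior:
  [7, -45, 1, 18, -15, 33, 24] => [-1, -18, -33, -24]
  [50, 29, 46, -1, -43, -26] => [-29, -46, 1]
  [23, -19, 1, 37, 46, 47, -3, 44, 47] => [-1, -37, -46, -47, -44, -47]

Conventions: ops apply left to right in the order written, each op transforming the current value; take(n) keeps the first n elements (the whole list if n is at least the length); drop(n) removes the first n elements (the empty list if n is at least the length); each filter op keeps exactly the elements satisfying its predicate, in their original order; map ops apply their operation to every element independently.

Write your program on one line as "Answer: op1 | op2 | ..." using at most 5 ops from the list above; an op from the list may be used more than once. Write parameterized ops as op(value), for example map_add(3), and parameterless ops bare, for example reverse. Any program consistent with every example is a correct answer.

filter_gt(-5) | drop(1) | filter_gt(-2) | map_neg

Check, running the answer program on each example:
  [7, -45, 1, 18, -15, 33, 24] -> [7, 1, 18, 33, 24] -> [1, 18, 33, 24] -> [1, 18, 33, 24] -> [-1, -18, -33, -24]
  [50, 29, 46, -1, -43, -26] -> [50, 29, 46, -1] -> [29, 46, -1] -> [29, 46, -1] -> [-29, -46, 1]
  [23, -19, 1, 37, 46, 47, -3, 44, 47] -> [23, 1, 37, 46, 47, -3, 44, 47] -> [1, 37, 46, 47, -3, 44, 47] -> [1, 37, 46, 47, 44, 47] -> [-1, -37, -46, -47, -44, -47]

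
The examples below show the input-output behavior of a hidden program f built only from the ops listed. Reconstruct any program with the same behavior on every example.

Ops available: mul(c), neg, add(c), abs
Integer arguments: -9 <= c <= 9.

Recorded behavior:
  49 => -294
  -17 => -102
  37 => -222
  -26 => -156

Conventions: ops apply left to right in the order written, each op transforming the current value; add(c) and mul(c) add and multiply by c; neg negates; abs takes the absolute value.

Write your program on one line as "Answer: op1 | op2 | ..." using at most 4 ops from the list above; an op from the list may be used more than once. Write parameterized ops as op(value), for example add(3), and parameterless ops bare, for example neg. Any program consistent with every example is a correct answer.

abs | mul(2) | mul(3) | neg

Check, running the answer program on each example:
  49 -> 49 -> 98 -> 294 -> -294
  -17 -> 17 -> 34 -> 102 -> -102
  37 -> 37 -> 74 -> 222 -> -222
  -26 -> 26 -> 52 -> 156 -> -156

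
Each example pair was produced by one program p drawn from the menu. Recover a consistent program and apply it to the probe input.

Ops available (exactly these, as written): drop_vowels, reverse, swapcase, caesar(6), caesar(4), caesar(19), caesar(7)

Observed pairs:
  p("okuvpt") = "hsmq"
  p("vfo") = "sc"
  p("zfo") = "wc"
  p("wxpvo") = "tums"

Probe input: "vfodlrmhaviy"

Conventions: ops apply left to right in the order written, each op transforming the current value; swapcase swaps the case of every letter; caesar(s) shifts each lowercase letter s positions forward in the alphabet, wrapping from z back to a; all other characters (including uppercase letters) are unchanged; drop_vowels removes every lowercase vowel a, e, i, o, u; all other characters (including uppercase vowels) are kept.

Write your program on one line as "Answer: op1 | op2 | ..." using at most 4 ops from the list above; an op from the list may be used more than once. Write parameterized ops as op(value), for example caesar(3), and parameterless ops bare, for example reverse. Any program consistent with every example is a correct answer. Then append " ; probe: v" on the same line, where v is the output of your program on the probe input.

drop_vowels | caesar(4) | caesar(19) ; probe: "scaiojesv"

Check, running the answer program on each example:
  "okuvpt" -> "kvpt" -> "oztx" -> "hsmq"
  "vfo" -> "vf" -> "zj" -> "sc"
  "zfo" -> "zf" -> "dj" -> "wc"
  "wxpvo" -> "wxpv" -> "abtz" -> "tums"
  probe: "vfodlrmhaviy" -> "vfdlrmhvy" -> "zjhpvqlzc" -> "scaiojesv"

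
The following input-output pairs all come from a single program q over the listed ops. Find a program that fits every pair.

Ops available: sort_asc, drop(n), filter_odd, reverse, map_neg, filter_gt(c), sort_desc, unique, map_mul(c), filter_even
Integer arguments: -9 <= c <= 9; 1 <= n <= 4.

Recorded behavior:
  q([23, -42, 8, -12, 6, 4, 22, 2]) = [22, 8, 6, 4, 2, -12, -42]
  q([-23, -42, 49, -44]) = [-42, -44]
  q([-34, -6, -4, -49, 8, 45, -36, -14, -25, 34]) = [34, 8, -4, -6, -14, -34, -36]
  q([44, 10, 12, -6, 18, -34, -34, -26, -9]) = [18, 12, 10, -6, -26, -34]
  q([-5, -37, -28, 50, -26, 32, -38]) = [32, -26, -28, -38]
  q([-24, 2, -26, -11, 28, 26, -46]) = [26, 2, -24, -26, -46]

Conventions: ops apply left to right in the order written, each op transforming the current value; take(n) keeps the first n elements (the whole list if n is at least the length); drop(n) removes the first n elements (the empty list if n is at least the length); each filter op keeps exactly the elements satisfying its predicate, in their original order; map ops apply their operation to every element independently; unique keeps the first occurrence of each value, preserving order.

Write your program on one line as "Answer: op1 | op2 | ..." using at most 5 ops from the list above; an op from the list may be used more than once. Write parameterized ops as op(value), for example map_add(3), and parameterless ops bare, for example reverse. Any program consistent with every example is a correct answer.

sort_asc | sort_desc | drop(1) | unique | filter_even

Check, running the answer program on each example:
  [23, -42, 8, -12, 6, 4, 22, 2] -> [-42, -12, 2, 4, 6, 8, 22, 23] -> [23, 22, 8, 6, 4, 2, -12, -42] -> [22, 8, 6, 4, 2, -12, -42] -> [22, 8, 6, 4, 2, -12, -42] -> [22, 8, 6, 4, 2, -12, -42]
  [-23, -42, 49, -44] -> [-44, -42, -23, 49] -> [49, -23, -42, -44] -> [-23, -42, -44] -> [-23, -42, -44] -> [-42, -44]
  [-34, -6, -4, -49, 8, 45, -36, -14, -25, 34] -> [-49, -36, -34, -25, -14, -6, -4, 8, 34, 45] -> [45, 34, 8, -4, -6, -14, -25, -34, -36, -49] -> [34, 8, -4, -6, -14, -25, -34, -36, -49] -> [34, 8, -4, -6, -14, -25, -34, -36, -49] -> [34, 8, -4, -6, -14, -34, -36]
  [44, 10, 12, -6, 18, -34, -34, -26, -9] -> [-34, -34, -26, -9, -6, 10, 12, 18, 44] -> [44, 18, 12, 10, -6, -9, -26, -34, -34] -> [18, 12, 10, -6, -9, -26, -34, -34] -> [18, 12, 10, -6, -9, -26, -34] -> [18, 12, 10, -6, -26, -34]
  [-5, -37, -28, 50, -26, 32, -38] -> [-38, -37, -28, -26, -5, 32, 50] -> [50, 32, -5, -26, -28, -37, -38] -> [32, -5, -26, -28, -37, -38] -> [32, -5, -26, -28, -37, -38] -> [32, -26, -28, -38]
  [-24, 2, -26, -11, 28, 26, -46] -> [-46, -26, -24, -11, 2, 26, 28] -> [28, 26, 2, -11, -24, -26, -46] -> [26, 2, -11, -24, -26, -46] -> [26, 2, -11, -24, -26, -46] -> [26, 2, -24, -26, -46]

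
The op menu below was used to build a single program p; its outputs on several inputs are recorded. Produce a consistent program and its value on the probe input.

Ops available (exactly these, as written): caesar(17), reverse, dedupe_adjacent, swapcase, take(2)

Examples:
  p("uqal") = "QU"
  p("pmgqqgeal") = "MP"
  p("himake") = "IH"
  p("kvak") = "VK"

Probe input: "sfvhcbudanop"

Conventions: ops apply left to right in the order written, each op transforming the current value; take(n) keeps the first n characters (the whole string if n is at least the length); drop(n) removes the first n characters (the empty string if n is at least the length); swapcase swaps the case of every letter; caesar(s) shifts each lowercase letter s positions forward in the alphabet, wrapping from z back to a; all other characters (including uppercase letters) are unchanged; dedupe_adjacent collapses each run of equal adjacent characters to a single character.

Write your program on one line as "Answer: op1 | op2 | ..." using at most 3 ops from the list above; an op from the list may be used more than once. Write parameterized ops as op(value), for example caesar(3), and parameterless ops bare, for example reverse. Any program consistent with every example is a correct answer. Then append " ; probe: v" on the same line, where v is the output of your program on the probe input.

swapcase | take(2) | reverse ; probe: "FS"

Check, running the answer program on each example:
  "uqal" -> "UQAL" -> "UQ" -> "QU"
  "pmgqqgeal" -> "PMGQQGEAL" -> "PM" -> "MP"
  "himake" -> "HIMAKE" -> "HI" -> "IH"
  "kvak" -> "KVAK" -> "KV" -> "VK"
  probe: "sfvhcbudanop" -> "SFVHCBUDANOP" -> "SF" -> "FS"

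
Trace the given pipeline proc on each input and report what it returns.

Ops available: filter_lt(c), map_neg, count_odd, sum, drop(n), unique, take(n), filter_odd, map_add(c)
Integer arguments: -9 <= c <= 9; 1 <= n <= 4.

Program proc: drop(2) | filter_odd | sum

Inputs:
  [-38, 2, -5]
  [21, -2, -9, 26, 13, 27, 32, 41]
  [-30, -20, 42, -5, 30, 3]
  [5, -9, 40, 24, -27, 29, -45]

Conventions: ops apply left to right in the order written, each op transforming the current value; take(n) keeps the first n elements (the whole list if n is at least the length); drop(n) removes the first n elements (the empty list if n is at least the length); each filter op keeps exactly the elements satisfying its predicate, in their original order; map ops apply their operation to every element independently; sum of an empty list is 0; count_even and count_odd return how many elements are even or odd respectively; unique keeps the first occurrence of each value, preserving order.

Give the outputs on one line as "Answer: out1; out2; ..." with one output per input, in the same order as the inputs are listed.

Execution, op by op:
  [-38, 2, -5] -> [-5] -> [-5] -> -5
  [21, -2, -9, 26, 13, 27, 32, 41] -> [-9, 26, 13, 27, 32, 41] -> [-9, 13, 27, 41] -> 72
  [-30, -20, 42, -5, 30, 3] -> [42, -5, 30, 3] -> [-5, 3] -> -2
  [5, -9, 40, 24, -27, 29, -45] -> [40, 24, -27, 29, -45] -> [-27, 29, -45] -> -43

-5; 72; -2; -43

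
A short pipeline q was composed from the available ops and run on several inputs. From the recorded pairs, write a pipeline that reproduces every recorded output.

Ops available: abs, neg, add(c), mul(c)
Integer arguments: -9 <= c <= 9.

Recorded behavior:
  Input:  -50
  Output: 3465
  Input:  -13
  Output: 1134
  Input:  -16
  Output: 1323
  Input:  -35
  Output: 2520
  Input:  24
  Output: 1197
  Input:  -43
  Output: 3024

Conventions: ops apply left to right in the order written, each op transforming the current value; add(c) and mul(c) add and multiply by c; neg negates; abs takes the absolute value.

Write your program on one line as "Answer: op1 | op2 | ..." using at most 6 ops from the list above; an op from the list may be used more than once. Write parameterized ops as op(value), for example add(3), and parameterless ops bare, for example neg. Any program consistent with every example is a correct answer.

add(-6) | mul(-7) | add(-7) | abs | mul(9)

Check, running the answer program on each example:
  -50 -> -56 -> 392 -> 385 -> 385 -> 3465
  -13 -> -19 -> 133 -> 126 -> 126 -> 1134
  -16 -> -22 -> 154 -> 147 -> 147 -> 1323
  -35 -> -41 -> 287 -> 280 -> 280 -> 2520
  24 -> 18 -> -126 -> -133 -> 133 -> 1197
  -43 -> -49 -> 343 -> 336 -> 336 -> 3024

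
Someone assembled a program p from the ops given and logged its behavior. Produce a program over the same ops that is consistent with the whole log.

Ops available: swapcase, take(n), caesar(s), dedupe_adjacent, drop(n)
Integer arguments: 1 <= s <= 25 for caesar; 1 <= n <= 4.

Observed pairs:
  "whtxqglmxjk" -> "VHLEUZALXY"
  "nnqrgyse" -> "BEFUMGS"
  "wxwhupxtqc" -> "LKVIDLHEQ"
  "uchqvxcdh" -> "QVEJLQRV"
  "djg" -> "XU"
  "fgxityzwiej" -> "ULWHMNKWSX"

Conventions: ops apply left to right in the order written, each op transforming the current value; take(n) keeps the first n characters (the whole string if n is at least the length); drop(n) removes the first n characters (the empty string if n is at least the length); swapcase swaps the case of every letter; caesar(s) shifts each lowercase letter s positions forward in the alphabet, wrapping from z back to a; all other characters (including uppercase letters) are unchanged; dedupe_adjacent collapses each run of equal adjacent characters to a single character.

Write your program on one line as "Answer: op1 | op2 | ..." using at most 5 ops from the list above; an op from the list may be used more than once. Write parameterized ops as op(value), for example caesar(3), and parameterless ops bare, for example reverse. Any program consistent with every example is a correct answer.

caesar(15) | drop(1) | caesar(25) | swapcase

Check, running the answer program on each example:
  "whtxqglmxjk" -> "lwimfvabmyz" -> "wimfvabmyz" -> "vhleuzalxy" -> "VHLEUZALXY"
  "nnqrgyse" -> "ccfgvnht" -> "cfgvnht" -> "befumgs" -> "BEFUMGS"
  "wxwhupxtqc" -> "lmlwjemifr" -> "mlwjemifr" -> "lkvidlheq" -> "LKVIDLHEQ"
  "uchqvxcdh" -> "jrwfkmrsw" -> "rwfkmrsw" -> "qvejlqrv" -> "QVEJLQRV"
  "djg" -> "syv" -> "yv" -> "xu" -> "XU"
  "fgxityzwiej" -> "uvmxinolxty" -> "vmxinolxty" -> "ulwhmnkwsx" -> "ULWHMNKWSX"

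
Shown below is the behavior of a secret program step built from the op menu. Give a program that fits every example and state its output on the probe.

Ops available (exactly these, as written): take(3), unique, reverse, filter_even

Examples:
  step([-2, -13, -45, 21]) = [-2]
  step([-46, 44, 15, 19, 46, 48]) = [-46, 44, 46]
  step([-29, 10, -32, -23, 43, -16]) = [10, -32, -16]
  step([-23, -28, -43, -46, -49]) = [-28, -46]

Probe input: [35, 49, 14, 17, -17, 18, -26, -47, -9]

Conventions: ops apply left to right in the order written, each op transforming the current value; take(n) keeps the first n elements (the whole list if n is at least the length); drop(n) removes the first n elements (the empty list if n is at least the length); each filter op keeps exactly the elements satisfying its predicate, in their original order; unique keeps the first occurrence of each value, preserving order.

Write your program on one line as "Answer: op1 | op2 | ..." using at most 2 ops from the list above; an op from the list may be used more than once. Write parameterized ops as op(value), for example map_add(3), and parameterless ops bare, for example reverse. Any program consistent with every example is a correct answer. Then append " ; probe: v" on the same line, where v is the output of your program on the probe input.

filter_even | take(3) ; probe: [14, 18, -26]

Check, running the answer program on each example:
  [-2, -13, -45, 21] -> [-2] -> [-2]
  [-46, 44, 15, 19, 46, 48] -> [-46, 44, 46, 48] -> [-46, 44, 46]
  [-29, 10, -32, -23, 43, -16] -> [10, -32, -16] -> [10, -32, -16]
  [-23, -28, -43, -46, -49] -> [-28, -46] -> [-28, -46]
  probe: [35, 49, 14, 17, -17, 18, -26, -47, -9] -> [14, 18, -26] -> [14, 18, -26]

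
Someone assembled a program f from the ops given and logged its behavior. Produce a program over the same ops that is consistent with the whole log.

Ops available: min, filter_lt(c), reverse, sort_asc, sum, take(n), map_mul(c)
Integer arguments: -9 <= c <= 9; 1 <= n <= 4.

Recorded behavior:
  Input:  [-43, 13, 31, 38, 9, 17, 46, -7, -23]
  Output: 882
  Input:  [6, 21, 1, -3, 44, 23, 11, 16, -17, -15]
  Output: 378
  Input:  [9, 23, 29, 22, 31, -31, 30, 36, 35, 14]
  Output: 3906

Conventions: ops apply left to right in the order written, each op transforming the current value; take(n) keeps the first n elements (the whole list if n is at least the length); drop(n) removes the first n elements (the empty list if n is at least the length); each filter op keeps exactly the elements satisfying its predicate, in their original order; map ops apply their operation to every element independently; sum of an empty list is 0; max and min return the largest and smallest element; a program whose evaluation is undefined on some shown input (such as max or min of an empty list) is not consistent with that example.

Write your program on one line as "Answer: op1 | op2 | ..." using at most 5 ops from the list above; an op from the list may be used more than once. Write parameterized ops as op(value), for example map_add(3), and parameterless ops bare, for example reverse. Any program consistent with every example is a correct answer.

map_mul(3) | filter_lt(1) | map_mul(-7) | map_mul(6) | min

Check, running the answer program on each example:
  [-43, 13, 31, 38, 9, 17, 46, -7, -23] -> [-129, 39, 93, 114, 27, 51, 138, -21, -69] -> [-129, -21, -69] -> [903, 147, 483] -> [5418, 882, 2898] -> 882
  [6, 21, 1, -3, 44, 23, 11, 16, -17, -15] -> [18, 63, 3, -9, 132, 69, 33, 48, -51, -45] -> [-9, -51, -45] -> [63, 357, 315] -> [378, 2142, 1890] -> 378
  [9, 23, 29, 22, 31, -31, 30, 36, 35, 14] -> [27, 69, 87, 66, 93, -93, 90, 108, 105, 42] -> [-93] -> [651] -> [3906] -> 3906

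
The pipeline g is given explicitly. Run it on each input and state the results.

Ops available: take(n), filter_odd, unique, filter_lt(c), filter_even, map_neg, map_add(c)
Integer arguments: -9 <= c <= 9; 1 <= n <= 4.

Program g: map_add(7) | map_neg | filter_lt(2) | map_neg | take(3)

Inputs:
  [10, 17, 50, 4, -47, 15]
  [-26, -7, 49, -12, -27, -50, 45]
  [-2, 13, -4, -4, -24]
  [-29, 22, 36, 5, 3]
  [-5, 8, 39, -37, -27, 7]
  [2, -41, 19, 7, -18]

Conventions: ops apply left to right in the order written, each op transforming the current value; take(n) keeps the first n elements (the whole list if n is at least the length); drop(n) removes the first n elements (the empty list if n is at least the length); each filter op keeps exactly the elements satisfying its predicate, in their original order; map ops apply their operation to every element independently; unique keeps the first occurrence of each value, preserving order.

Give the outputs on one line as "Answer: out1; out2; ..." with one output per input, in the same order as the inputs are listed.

[17, 24, 57]; [0, 56, 52]; [5, 20, 3]; [29, 43, 12]; [2, 15, 46]; [9, 26, 14]

Execution, op by op:
  [10, 17, 50, 4, -47, 15] -> [17, 24, 57, 11, -40, 22] -> [-17, -24, -57, -11, 40, -22] -> [-17, -24, -57, -11, -22] -> [17, 24, 57, 11, 22] -> [17, 24, 57]
  [-26, -7, 49, -12, -27, -50, 45] -> [-19, 0, 56, -5, -20, -43, 52] -> [19, 0, -56, 5, 20, 43, -52] -> [0, -56, -52] -> [0, 56, 52] -> [0, 56, 52]
  [-2, 13, -4, -4, -24] -> [5, 20, 3, 3, -17] -> [-5, -20, -3, -3, 17] -> [-5, -20, -3, -3] -> [5, 20, 3, 3] -> [5, 20, 3]
  [-29, 22, 36, 5, 3] -> [-22, 29, 43, 12, 10] -> [22, -29, -43, -12, -10] -> [-29, -43, -12, -10] -> [29, 43, 12, 10] -> [29, 43, 12]
  [-5, 8, 39, -37, -27, 7] -> [2, 15, 46, -30, -20, 14] -> [-2, -15, -46, 30, 20, -14] -> [-2, -15, -46, -14] -> [2, 15, 46, 14] -> [2, 15, 46]
  [2, -41, 19, 7, -18] -> [9, -34, 26, 14, -11] -> [-9, 34, -26, -14, 11] -> [-9, -26, -14] -> [9, 26, 14] -> [9, 26, 14]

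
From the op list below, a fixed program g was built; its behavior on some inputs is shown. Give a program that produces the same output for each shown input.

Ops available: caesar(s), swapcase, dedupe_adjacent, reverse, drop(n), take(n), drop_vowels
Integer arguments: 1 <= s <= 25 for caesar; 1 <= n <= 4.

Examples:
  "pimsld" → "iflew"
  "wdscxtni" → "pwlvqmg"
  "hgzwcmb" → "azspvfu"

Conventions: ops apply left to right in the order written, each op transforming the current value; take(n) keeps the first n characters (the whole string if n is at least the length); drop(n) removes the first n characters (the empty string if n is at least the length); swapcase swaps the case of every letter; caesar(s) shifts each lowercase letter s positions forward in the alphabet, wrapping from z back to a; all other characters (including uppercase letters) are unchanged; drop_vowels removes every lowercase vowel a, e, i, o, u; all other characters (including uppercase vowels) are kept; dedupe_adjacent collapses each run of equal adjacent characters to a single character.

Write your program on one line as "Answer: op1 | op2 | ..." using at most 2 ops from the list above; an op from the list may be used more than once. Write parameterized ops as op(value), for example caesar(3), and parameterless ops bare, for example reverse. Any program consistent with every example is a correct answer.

drop_vowels | caesar(19)

Check, running the answer program on each example:
  "pimsld" -> "pmsld" -> "iflew"
  "wdscxtni" -> "wdscxtn" -> "pwlvqmg"
  "hgzwcmb" -> "hgzwcmb" -> "azspvfu"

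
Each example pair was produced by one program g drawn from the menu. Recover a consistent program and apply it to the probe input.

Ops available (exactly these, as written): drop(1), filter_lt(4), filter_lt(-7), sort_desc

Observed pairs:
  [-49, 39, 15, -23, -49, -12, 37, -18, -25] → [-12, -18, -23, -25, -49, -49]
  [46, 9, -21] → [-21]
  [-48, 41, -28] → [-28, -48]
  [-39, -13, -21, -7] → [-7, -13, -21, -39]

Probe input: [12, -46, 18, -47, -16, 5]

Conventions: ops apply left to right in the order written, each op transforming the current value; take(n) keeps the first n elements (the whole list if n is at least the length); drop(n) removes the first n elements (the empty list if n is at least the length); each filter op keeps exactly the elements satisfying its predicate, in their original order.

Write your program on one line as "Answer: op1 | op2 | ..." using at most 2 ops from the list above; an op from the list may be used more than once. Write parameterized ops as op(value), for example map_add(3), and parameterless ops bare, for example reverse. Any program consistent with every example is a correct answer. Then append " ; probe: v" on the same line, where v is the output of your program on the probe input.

filter_lt(4) | sort_desc ; probe: [-16, -46, -47]

Check, running the answer program on each example:
  [-49, 39, 15, -23, -49, -12, 37, -18, -25] -> [-49, -23, -49, -12, -18, -25] -> [-12, -18, -23, -25, -49, -49]
  [46, 9, -21] -> [-21] -> [-21]
  [-48, 41, -28] -> [-48, -28] -> [-28, -48]
  [-39, -13, -21, -7] -> [-39, -13, -21, -7] -> [-7, -13, -21, -39]
  probe: [12, -46, 18, -47, -16, 5] -> [-46, -47, -16] -> [-16, -46, -47]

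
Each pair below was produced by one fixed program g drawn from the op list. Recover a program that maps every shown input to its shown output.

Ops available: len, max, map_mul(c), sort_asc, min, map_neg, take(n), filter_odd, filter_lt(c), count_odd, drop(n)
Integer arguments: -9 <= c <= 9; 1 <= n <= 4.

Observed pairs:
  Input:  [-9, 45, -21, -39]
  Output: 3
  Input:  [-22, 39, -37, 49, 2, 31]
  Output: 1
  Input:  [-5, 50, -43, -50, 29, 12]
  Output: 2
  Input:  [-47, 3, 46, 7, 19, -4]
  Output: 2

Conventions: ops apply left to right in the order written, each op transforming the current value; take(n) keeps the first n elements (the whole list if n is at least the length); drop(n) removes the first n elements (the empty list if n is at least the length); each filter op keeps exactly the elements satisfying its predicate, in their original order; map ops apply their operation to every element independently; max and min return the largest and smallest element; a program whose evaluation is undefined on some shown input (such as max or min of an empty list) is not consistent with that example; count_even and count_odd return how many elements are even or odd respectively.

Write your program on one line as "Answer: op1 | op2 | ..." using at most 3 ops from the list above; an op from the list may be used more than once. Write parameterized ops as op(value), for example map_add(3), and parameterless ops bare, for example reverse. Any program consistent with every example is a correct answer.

sort_asc | take(3) | count_odd

Check, running the answer program on each example:
  [-9, 45, -21, -39] -> [-39, -21, -9, 45] -> [-39, -21, -9] -> 3
  [-22, 39, -37, 49, 2, 31] -> [-37, -22, 2, 31, 39, 49] -> [-37, -22, 2] -> 1
  [-5, 50, -43, -50, 29, 12] -> [-50, -43, -5, 12, 29, 50] -> [-50, -43, -5] -> 2
  [-47, 3, 46, 7, 19, -4] -> [-47, -4, 3, 7, 19, 46] -> [-47, -4, 3] -> 2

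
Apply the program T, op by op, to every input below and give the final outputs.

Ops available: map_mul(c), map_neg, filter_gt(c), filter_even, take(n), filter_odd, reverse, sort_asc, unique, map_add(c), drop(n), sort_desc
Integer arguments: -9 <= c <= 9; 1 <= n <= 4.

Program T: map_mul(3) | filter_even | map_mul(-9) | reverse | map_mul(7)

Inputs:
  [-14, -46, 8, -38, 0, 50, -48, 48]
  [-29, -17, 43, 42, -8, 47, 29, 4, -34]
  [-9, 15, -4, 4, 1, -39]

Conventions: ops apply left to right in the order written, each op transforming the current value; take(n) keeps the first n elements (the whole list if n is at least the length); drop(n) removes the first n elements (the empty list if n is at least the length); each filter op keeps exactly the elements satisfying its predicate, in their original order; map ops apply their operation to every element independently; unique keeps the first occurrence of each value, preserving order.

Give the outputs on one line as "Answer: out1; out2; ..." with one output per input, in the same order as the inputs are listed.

Execution, op by op:
  [-14, -46, 8, -38, 0, 50, -48, 48] -> [-42, -138, 24, -114, 0, 150, -144, 144] -> [-42, -138, 24, -114, 0, 150, -144, 144] -> [378, 1242, -216, 1026, 0, -1350, 1296, -1296] -> [-1296, 1296, -1350, 0, 1026, -216, 1242, 378] -> [-9072, 9072, -9450, 0, 7182, -1512, 8694, 2646]
  [-29, -17, 43, 42, -8, 47, 29, 4, -34] -> [-87, -51, 129, 126, -24, 141, 87, 12, -102] -> [126, -24, 12, -102] -> [-1134, 216, -108, 918] -> [918, -108, 216, -1134] -> [6426, -756, 1512, -7938]
  [-9, 15, -4, 4, 1, -39] -> [-27, 45, -12, 12, 3, -117] -> [-12, 12] -> [108, -108] -> [-108, 108] -> [-756, 756]

[-9072, 9072, -9450, 0, 7182, -1512, 8694, 2646]; [6426, -756, 1512, -7938]; [-756, 756]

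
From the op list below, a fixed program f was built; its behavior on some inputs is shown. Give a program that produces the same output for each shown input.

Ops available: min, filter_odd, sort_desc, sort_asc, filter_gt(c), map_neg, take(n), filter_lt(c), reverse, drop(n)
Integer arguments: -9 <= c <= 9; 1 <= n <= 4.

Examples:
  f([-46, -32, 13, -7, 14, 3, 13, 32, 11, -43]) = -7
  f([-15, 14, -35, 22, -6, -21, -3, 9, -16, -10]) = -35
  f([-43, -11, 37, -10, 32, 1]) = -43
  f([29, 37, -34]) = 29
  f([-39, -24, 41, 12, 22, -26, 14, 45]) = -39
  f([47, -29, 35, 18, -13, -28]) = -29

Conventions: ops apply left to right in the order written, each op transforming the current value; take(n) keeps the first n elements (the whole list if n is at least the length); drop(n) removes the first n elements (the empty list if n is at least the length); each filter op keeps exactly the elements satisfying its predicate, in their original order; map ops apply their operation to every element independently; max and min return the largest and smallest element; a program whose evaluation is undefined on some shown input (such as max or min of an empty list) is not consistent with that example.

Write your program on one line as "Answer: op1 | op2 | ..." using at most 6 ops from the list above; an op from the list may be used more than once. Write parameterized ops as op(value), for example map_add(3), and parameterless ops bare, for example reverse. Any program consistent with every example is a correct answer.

map_neg | filter_odd | map_neg | take(2) | min

Check, running the answer program on each example:
  [-46, -32, 13, -7, 14, 3, 13, 32, 11, -43] -> [46, 32, -13, 7, -14, -3, -13, -32, -11, 43] -> [-13, 7, -3, -13, -11, 43] -> [13, -7, 3, 13, 11, -43] -> [13, -7] -> -7
  [-15, 14, -35, 22, -6, -21, -3, 9, -16, -10] -> [15, -14, 35, -22, 6, 21, 3, -9, 16, 10] -> [15, 35, 21, 3, -9] -> [-15, -35, -21, -3, 9] -> [-15, -35] -> -35
  [-43, -11, 37, -10, 32, 1] -> [43, 11, -37, 10, -32, -1] -> [43, 11, -37, -1] -> [-43, -11, 37, 1] -> [-43, -11] -> -43
  [29, 37, -34] -> [-29, -37, 34] -> [-29, -37] -> [29, 37] -> [29, 37] -> 29
  [-39, -24, 41, 12, 22, -26, 14, 45] -> [39, 24, -41, -12, -22, 26, -14, -45] -> [39, -41, -45] -> [-39, 41, 45] -> [-39, 41] -> -39
  [47, -29, 35, 18, -13, -28] -> [-47, 29, -35, -18, 13, 28] -> [-47, 29, -35, 13] -> [47, -29, 35, -13] -> [47, -29] -> -29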